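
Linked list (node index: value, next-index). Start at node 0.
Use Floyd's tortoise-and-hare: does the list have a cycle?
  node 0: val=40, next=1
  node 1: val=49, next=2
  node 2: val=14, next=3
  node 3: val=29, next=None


Floyd's tortoise (slow, +1) and hare (fast, +2):
  init: slow=0, fast=0
  step 1: slow=1, fast=2
  step 2: fast 2->3->None, no cycle

Cycle: no


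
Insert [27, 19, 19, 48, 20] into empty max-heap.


Insert 27: [27]
Insert 19: [27, 19]
Insert 19: [27, 19, 19]
Insert 48: [48, 27, 19, 19]
Insert 20: [48, 27, 19, 19, 20]

Final heap: [48, 27, 19, 19, 20]


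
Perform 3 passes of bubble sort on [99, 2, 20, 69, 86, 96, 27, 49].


Initial: [99, 2, 20, 69, 86, 96, 27, 49]
Pass 1: [2, 20, 69, 86, 96, 27, 49, 99] (7 swaps)
Pass 2: [2, 20, 69, 86, 27, 49, 96, 99] (2 swaps)
Pass 3: [2, 20, 69, 27, 49, 86, 96, 99] (2 swaps)

After 3 passes: [2, 20, 69, 27, 49, 86, 96, 99]


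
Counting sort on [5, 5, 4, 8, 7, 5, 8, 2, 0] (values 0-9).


Input: [5, 5, 4, 8, 7, 5, 8, 2, 0]
Counts: [1, 0, 1, 0, 1, 3, 0, 1, 2, 0]

Sorted: [0, 2, 4, 5, 5, 5, 7, 8, 8]


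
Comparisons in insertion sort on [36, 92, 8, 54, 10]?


Algorithm: insertion sort
Input: [36, 92, 8, 54, 10]
Sorted: [8, 10, 36, 54, 92]

9


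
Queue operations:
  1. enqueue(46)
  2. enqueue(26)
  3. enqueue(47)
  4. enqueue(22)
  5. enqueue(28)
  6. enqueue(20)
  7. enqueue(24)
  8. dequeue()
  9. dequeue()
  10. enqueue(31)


enqueue(46) -> [46]
enqueue(26) -> [46, 26]
enqueue(47) -> [46, 26, 47]
enqueue(22) -> [46, 26, 47, 22]
enqueue(28) -> [46, 26, 47, 22, 28]
enqueue(20) -> [46, 26, 47, 22, 28, 20]
enqueue(24) -> [46, 26, 47, 22, 28, 20, 24]
dequeue()->46, [26, 47, 22, 28, 20, 24]
dequeue()->26, [47, 22, 28, 20, 24]
enqueue(31) -> [47, 22, 28, 20, 24, 31]

Final queue: [47, 22, 28, 20, 24, 31]


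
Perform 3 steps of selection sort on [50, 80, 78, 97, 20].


Initial: [50, 80, 78, 97, 20]
Step 1: min=20 at 4
  Swap: [20, 80, 78, 97, 50]
Step 2: min=50 at 4
  Swap: [20, 50, 78, 97, 80]
Step 3: min=78 at 2
  Swap: [20, 50, 78, 97, 80]

After 3 steps: [20, 50, 78, 97, 80]


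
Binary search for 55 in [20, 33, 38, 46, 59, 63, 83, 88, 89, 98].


Step 1: lo=0, hi=9, mid=4, val=59
Step 2: lo=0, hi=3, mid=1, val=33
Step 3: lo=2, hi=3, mid=2, val=38
Step 4: lo=3, hi=3, mid=3, val=46

Not found


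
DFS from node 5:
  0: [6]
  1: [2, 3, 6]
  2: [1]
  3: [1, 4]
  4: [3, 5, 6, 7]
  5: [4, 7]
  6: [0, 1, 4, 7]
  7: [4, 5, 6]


Visit 5, push [7, 4]
Visit 4, push [7, 6, 3]
Visit 3, push [1]
Visit 1, push [6, 2]
Visit 2, push []
Visit 6, push [7, 0]
Visit 0, push []
Visit 7, push []

DFS order: [5, 4, 3, 1, 2, 6, 0, 7]


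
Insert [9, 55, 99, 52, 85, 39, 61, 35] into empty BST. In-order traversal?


Insert 9: root
Insert 55: R from 9
Insert 99: R from 9 -> R from 55
Insert 52: R from 9 -> L from 55
Insert 85: R from 9 -> R from 55 -> L from 99
Insert 39: R from 9 -> L from 55 -> L from 52
Insert 61: R from 9 -> R from 55 -> L from 99 -> L from 85
Insert 35: R from 9 -> L from 55 -> L from 52 -> L from 39

In-order: [9, 35, 39, 52, 55, 61, 85, 99]


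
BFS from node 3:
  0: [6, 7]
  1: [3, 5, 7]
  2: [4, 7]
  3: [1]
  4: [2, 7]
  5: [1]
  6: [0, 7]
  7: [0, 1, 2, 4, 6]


Visit 3, enqueue [1]
Visit 1, enqueue [5, 7]
Visit 5, enqueue []
Visit 7, enqueue [0, 2, 4, 6]
Visit 0, enqueue []
Visit 2, enqueue []
Visit 4, enqueue []
Visit 6, enqueue []

BFS order: [3, 1, 5, 7, 0, 2, 4, 6]


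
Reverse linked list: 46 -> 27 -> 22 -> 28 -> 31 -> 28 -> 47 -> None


Step 1: curr=46, set curr.next=prev(None) | reversed so far: 46
Step 2: curr=27, set curr.next=prev(46) | reversed so far: 27 -> 46
Step 3: curr=22, set curr.next=prev(27) | reversed so far: 22 -> 27 -> 46
Step 4: curr=28, set curr.next=prev(22) | reversed so far: 28 -> 22 -> 27 -> 46
Step 5: curr=31, set curr.next=prev(28) | reversed so far: 31 -> 28 -> 22 -> 27 -> 46
Step 6: curr=28, set curr.next=prev(31) | reversed so far: 28 -> 31 -> 28 -> 22 -> 27 -> 46
Step 7: curr=47, set curr.next=prev(28) | reversed so far: 47 -> 28 -> 31 -> 28 -> 22 -> 27 -> 46

47 -> 28 -> 31 -> 28 -> 22 -> 27 -> 46 -> None


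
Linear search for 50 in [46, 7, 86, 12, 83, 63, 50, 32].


i=0: 46!=50
i=1: 7!=50
i=2: 86!=50
i=3: 12!=50
i=4: 83!=50
i=5: 63!=50
i=6: 50==50 found!

Found at 6, 7 comps


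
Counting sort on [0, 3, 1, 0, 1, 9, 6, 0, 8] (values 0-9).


Input: [0, 3, 1, 0, 1, 9, 6, 0, 8]
Counts: [3, 2, 0, 1, 0, 0, 1, 0, 1, 1]

Sorted: [0, 0, 0, 1, 1, 3, 6, 8, 9]


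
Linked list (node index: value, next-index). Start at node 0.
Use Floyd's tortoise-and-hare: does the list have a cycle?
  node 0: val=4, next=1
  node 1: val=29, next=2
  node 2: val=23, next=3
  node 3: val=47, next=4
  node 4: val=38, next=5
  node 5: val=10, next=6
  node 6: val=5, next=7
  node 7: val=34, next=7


Floyd's tortoise (slow, +1) and hare (fast, +2):
  init: slow=0, fast=0
  step 1: slow=1, fast=2
  step 2: slow=2, fast=4
  step 3: slow=3, fast=6
  step 4: slow=4, fast=7
  step 5: slow=5, fast=7
  step 6: slow=6, fast=7
  step 7: slow=7, fast=7
  slow == fast at node 7: cycle detected

Cycle: yes


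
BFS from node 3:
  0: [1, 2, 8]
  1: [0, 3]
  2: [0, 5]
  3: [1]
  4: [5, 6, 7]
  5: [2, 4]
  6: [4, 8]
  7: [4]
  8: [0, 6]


Visit 3, enqueue [1]
Visit 1, enqueue [0]
Visit 0, enqueue [2, 8]
Visit 2, enqueue [5]
Visit 8, enqueue [6]
Visit 5, enqueue [4]
Visit 6, enqueue []
Visit 4, enqueue [7]
Visit 7, enqueue []

BFS order: [3, 1, 0, 2, 8, 5, 6, 4, 7]


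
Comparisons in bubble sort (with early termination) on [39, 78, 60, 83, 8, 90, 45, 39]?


Algorithm: bubble sort (with early termination)
Input: [39, 78, 60, 83, 8, 90, 45, 39]
Sorted: [8, 39, 39, 45, 60, 78, 83, 90]

27


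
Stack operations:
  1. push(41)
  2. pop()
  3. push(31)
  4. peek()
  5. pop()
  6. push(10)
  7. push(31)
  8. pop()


push(41) -> [41]
pop()->41, []
push(31) -> [31]
peek()->31
pop()->31, []
push(10) -> [10]
push(31) -> [10, 31]
pop()->31, [10]

Final stack: [10]


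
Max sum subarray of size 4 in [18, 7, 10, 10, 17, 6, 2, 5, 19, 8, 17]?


[0:4]: 45
[1:5]: 44
[2:6]: 43
[3:7]: 35
[4:8]: 30
[5:9]: 32
[6:10]: 34
[7:11]: 49

Max: 49 at [7:11]


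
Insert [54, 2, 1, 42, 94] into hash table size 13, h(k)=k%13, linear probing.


Insert 54: h=2 -> slot 2
Insert 2: h=2, 1 probes -> slot 3
Insert 1: h=1 -> slot 1
Insert 42: h=3, 1 probes -> slot 4
Insert 94: h=3, 2 probes -> slot 5

Table: [None, 1, 54, 2, 42, 94, None, None, None, None, None, None, None]


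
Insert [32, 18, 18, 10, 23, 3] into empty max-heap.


Insert 32: [32]
Insert 18: [32, 18]
Insert 18: [32, 18, 18]
Insert 10: [32, 18, 18, 10]
Insert 23: [32, 23, 18, 10, 18]
Insert 3: [32, 23, 18, 10, 18, 3]

Final heap: [32, 23, 18, 10, 18, 3]


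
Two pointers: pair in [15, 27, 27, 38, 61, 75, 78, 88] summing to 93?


lo=0(15)+hi=7(88)=103
lo=0(15)+hi=6(78)=93

Yes: 15+78=93


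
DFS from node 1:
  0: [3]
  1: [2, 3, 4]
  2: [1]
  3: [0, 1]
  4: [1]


Visit 1, push [4, 3, 2]
Visit 2, push []
Visit 3, push [0]
Visit 0, push []
Visit 4, push []

DFS order: [1, 2, 3, 0, 4]


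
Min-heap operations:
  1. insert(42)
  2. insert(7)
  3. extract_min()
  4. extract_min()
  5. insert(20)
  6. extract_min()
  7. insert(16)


insert(42) -> [42]
insert(7) -> [7, 42]
extract_min()->7, [42]
extract_min()->42, []
insert(20) -> [20]
extract_min()->20, []
insert(16) -> [16]

Final heap: [16]


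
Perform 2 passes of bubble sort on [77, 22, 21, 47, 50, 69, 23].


Initial: [77, 22, 21, 47, 50, 69, 23]
Pass 1: [22, 21, 47, 50, 69, 23, 77] (6 swaps)
Pass 2: [21, 22, 47, 50, 23, 69, 77] (2 swaps)

After 2 passes: [21, 22, 47, 50, 23, 69, 77]


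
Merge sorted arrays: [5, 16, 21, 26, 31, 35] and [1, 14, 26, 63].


Take 1 from B
Take 5 from A
Take 14 from B
Take 16 from A
Take 21 from A
Take 26 from A
Take 26 from B
Take 31 from A
Take 35 from A

Merged: [1, 5, 14, 16, 21, 26, 26, 31, 35, 63]


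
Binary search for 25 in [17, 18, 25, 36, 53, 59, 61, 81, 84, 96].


Step 1: lo=0, hi=9, mid=4, val=53
Step 2: lo=0, hi=3, mid=1, val=18
Step 3: lo=2, hi=3, mid=2, val=25

Found at index 2


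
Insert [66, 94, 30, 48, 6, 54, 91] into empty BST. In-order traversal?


Insert 66: root
Insert 94: R from 66
Insert 30: L from 66
Insert 48: L from 66 -> R from 30
Insert 6: L from 66 -> L from 30
Insert 54: L from 66 -> R from 30 -> R from 48
Insert 91: R from 66 -> L from 94

In-order: [6, 30, 48, 54, 66, 91, 94]


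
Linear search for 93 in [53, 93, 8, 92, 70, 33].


i=0: 53!=93
i=1: 93==93 found!

Found at 1, 2 comps


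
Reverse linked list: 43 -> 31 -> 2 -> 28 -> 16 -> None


Step 1: curr=43, set curr.next=prev(None) | reversed so far: 43
Step 2: curr=31, set curr.next=prev(43) | reversed so far: 31 -> 43
Step 3: curr=2, set curr.next=prev(31) | reversed so far: 2 -> 31 -> 43
Step 4: curr=28, set curr.next=prev(2) | reversed so far: 28 -> 2 -> 31 -> 43
Step 5: curr=16, set curr.next=prev(28) | reversed so far: 16 -> 28 -> 2 -> 31 -> 43

16 -> 28 -> 2 -> 31 -> 43 -> None


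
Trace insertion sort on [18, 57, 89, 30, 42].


Initial: [18, 57, 89, 30, 42]
Insert 57: [18, 57, 89, 30, 42]
Insert 89: [18, 57, 89, 30, 42]
Insert 30: [18, 30, 57, 89, 42]
Insert 42: [18, 30, 42, 57, 89]

Sorted: [18, 30, 42, 57, 89]


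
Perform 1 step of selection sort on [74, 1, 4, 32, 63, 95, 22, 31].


Initial: [74, 1, 4, 32, 63, 95, 22, 31]
Step 1: min=1 at 1
  Swap: [1, 74, 4, 32, 63, 95, 22, 31]

After 1 step: [1, 74, 4, 32, 63, 95, 22, 31]


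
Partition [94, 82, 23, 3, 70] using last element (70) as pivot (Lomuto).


Pivot: 70
  23 <= 70: swap -> [23, 82, 94, 3, 70]
  3 <= 70: swap -> [23, 3, 94, 82, 70]
Place pivot at 2: [23, 3, 70, 82, 94]

Partitioned: [23, 3, 70, 82, 94]


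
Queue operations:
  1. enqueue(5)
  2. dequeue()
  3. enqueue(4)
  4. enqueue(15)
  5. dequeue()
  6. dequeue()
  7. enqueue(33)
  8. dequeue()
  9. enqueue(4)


enqueue(5) -> [5]
dequeue()->5, []
enqueue(4) -> [4]
enqueue(15) -> [4, 15]
dequeue()->4, [15]
dequeue()->15, []
enqueue(33) -> [33]
dequeue()->33, []
enqueue(4) -> [4]

Final queue: [4]


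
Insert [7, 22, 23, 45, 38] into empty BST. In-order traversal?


Insert 7: root
Insert 22: R from 7
Insert 23: R from 7 -> R from 22
Insert 45: R from 7 -> R from 22 -> R from 23
Insert 38: R from 7 -> R from 22 -> R from 23 -> L from 45

In-order: [7, 22, 23, 38, 45]


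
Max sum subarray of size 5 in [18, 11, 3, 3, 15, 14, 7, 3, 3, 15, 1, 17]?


[0:5]: 50
[1:6]: 46
[2:7]: 42
[3:8]: 42
[4:9]: 42
[5:10]: 42
[6:11]: 29
[7:12]: 39

Max: 50 at [0:5]


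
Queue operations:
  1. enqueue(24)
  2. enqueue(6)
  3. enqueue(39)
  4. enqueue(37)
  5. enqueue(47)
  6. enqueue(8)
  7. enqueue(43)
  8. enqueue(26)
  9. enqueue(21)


enqueue(24) -> [24]
enqueue(6) -> [24, 6]
enqueue(39) -> [24, 6, 39]
enqueue(37) -> [24, 6, 39, 37]
enqueue(47) -> [24, 6, 39, 37, 47]
enqueue(8) -> [24, 6, 39, 37, 47, 8]
enqueue(43) -> [24, 6, 39, 37, 47, 8, 43]
enqueue(26) -> [24, 6, 39, 37, 47, 8, 43, 26]
enqueue(21) -> [24, 6, 39, 37, 47, 8, 43, 26, 21]

Final queue: [24, 6, 39, 37, 47, 8, 43, 26, 21]


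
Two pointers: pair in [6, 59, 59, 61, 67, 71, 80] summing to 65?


lo=0(6)+hi=6(80)=86
lo=0(6)+hi=5(71)=77
lo=0(6)+hi=4(67)=73
lo=0(6)+hi=3(61)=67
lo=0(6)+hi=2(59)=65

Yes: 6+59=65


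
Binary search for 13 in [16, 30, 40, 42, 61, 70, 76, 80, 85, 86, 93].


Step 1: lo=0, hi=10, mid=5, val=70
Step 2: lo=0, hi=4, mid=2, val=40
Step 3: lo=0, hi=1, mid=0, val=16

Not found


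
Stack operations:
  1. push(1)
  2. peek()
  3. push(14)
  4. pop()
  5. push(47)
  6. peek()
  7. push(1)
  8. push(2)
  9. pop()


push(1) -> [1]
peek()->1
push(14) -> [1, 14]
pop()->14, [1]
push(47) -> [1, 47]
peek()->47
push(1) -> [1, 47, 1]
push(2) -> [1, 47, 1, 2]
pop()->2, [1, 47, 1]

Final stack: [1, 47, 1]


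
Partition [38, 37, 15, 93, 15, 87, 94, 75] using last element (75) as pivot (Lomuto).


Pivot: 75
  38 <= 75: advance i (no swap)
  37 <= 75: advance i (no swap)
  15 <= 75: advance i (no swap)
  15 <= 75: swap -> [38, 37, 15, 15, 93, 87, 94, 75]
Place pivot at 4: [38, 37, 15, 15, 75, 87, 94, 93]

Partitioned: [38, 37, 15, 15, 75, 87, 94, 93]


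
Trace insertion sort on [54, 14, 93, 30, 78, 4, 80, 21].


Initial: [54, 14, 93, 30, 78, 4, 80, 21]
Insert 14: [14, 54, 93, 30, 78, 4, 80, 21]
Insert 93: [14, 54, 93, 30, 78, 4, 80, 21]
Insert 30: [14, 30, 54, 93, 78, 4, 80, 21]
Insert 78: [14, 30, 54, 78, 93, 4, 80, 21]
Insert 4: [4, 14, 30, 54, 78, 93, 80, 21]
Insert 80: [4, 14, 30, 54, 78, 80, 93, 21]
Insert 21: [4, 14, 21, 30, 54, 78, 80, 93]

Sorted: [4, 14, 21, 30, 54, 78, 80, 93]


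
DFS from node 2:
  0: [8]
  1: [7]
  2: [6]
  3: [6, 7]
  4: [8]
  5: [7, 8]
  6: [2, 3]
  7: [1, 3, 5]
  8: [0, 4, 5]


Visit 2, push [6]
Visit 6, push [3]
Visit 3, push [7]
Visit 7, push [5, 1]
Visit 1, push []
Visit 5, push [8]
Visit 8, push [4, 0]
Visit 0, push []
Visit 4, push []

DFS order: [2, 6, 3, 7, 1, 5, 8, 0, 4]


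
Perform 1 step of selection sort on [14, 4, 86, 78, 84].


Initial: [14, 4, 86, 78, 84]
Step 1: min=4 at 1
  Swap: [4, 14, 86, 78, 84]

After 1 step: [4, 14, 86, 78, 84]


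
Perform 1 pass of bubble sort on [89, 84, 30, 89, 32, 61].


Initial: [89, 84, 30, 89, 32, 61]
Pass 1: [84, 30, 89, 32, 61, 89] (4 swaps)

After 1 pass: [84, 30, 89, 32, 61, 89]


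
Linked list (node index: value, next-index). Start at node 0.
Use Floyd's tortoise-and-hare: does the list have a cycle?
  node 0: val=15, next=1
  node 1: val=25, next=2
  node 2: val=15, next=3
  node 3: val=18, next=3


Floyd's tortoise (slow, +1) and hare (fast, +2):
  init: slow=0, fast=0
  step 1: slow=1, fast=2
  step 2: slow=2, fast=3
  step 3: slow=3, fast=3
  slow == fast at node 3: cycle detected

Cycle: yes


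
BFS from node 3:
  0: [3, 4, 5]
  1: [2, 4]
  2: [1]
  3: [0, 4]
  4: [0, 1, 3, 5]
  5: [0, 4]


Visit 3, enqueue [0, 4]
Visit 0, enqueue [5]
Visit 4, enqueue [1]
Visit 5, enqueue []
Visit 1, enqueue [2]
Visit 2, enqueue []

BFS order: [3, 0, 4, 5, 1, 2]


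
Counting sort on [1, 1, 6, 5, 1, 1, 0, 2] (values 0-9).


Input: [1, 1, 6, 5, 1, 1, 0, 2]
Counts: [1, 4, 1, 0, 0, 1, 1, 0, 0, 0]

Sorted: [0, 1, 1, 1, 1, 2, 5, 6]


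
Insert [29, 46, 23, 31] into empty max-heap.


Insert 29: [29]
Insert 46: [46, 29]
Insert 23: [46, 29, 23]
Insert 31: [46, 31, 23, 29]

Final heap: [46, 31, 23, 29]


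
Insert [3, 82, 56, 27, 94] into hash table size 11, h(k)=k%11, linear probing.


Insert 3: h=3 -> slot 3
Insert 82: h=5 -> slot 5
Insert 56: h=1 -> slot 1
Insert 27: h=5, 1 probes -> slot 6
Insert 94: h=6, 1 probes -> slot 7

Table: [None, 56, None, 3, None, 82, 27, 94, None, None, None]


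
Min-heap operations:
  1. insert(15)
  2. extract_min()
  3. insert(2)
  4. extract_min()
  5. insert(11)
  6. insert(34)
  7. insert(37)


insert(15) -> [15]
extract_min()->15, []
insert(2) -> [2]
extract_min()->2, []
insert(11) -> [11]
insert(34) -> [11, 34]
insert(37) -> [11, 34, 37]

Final heap: [11, 34, 37]


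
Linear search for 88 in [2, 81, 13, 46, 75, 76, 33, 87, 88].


i=0: 2!=88
i=1: 81!=88
i=2: 13!=88
i=3: 46!=88
i=4: 75!=88
i=5: 76!=88
i=6: 33!=88
i=7: 87!=88
i=8: 88==88 found!

Found at 8, 9 comps


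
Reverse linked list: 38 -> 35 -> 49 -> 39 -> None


Step 1: curr=38, set curr.next=prev(None) | reversed so far: 38
Step 2: curr=35, set curr.next=prev(38) | reversed so far: 35 -> 38
Step 3: curr=49, set curr.next=prev(35) | reversed so far: 49 -> 35 -> 38
Step 4: curr=39, set curr.next=prev(49) | reversed so far: 39 -> 49 -> 35 -> 38

39 -> 49 -> 35 -> 38 -> None


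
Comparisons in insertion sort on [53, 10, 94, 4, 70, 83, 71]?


Algorithm: insertion sort
Input: [53, 10, 94, 4, 70, 83, 71]
Sorted: [4, 10, 53, 70, 71, 83, 94]

12


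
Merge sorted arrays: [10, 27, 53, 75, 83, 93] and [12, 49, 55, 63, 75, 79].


Take 10 from A
Take 12 from B
Take 27 from A
Take 49 from B
Take 53 from A
Take 55 from B
Take 63 from B
Take 75 from A
Take 75 from B
Take 79 from B

Merged: [10, 12, 27, 49, 53, 55, 63, 75, 75, 79, 83, 93]


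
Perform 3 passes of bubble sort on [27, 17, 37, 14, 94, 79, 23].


Initial: [27, 17, 37, 14, 94, 79, 23]
Pass 1: [17, 27, 14, 37, 79, 23, 94] (4 swaps)
Pass 2: [17, 14, 27, 37, 23, 79, 94] (2 swaps)
Pass 3: [14, 17, 27, 23, 37, 79, 94] (2 swaps)

After 3 passes: [14, 17, 27, 23, 37, 79, 94]


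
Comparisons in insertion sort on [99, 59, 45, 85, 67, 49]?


Algorithm: insertion sort
Input: [99, 59, 45, 85, 67, 49]
Sorted: [45, 49, 59, 67, 85, 99]

13


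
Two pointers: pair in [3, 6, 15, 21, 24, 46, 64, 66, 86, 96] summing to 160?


lo=0(3)+hi=9(96)=99
lo=1(6)+hi=9(96)=102
lo=2(15)+hi=9(96)=111
lo=3(21)+hi=9(96)=117
lo=4(24)+hi=9(96)=120
lo=5(46)+hi=9(96)=142
lo=6(64)+hi=9(96)=160

Yes: 64+96=160


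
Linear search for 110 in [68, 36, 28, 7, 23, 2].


i=0: 68!=110
i=1: 36!=110
i=2: 28!=110
i=3: 7!=110
i=4: 23!=110
i=5: 2!=110

Not found, 6 comps


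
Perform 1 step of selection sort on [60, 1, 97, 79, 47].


Initial: [60, 1, 97, 79, 47]
Step 1: min=1 at 1
  Swap: [1, 60, 97, 79, 47]

After 1 step: [1, 60, 97, 79, 47]


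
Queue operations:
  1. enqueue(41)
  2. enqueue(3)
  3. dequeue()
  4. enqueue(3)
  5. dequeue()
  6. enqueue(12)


enqueue(41) -> [41]
enqueue(3) -> [41, 3]
dequeue()->41, [3]
enqueue(3) -> [3, 3]
dequeue()->3, [3]
enqueue(12) -> [3, 12]

Final queue: [3, 12]


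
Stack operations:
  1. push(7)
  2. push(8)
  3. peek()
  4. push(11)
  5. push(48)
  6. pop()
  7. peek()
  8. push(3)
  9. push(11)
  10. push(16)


push(7) -> [7]
push(8) -> [7, 8]
peek()->8
push(11) -> [7, 8, 11]
push(48) -> [7, 8, 11, 48]
pop()->48, [7, 8, 11]
peek()->11
push(3) -> [7, 8, 11, 3]
push(11) -> [7, 8, 11, 3, 11]
push(16) -> [7, 8, 11, 3, 11, 16]

Final stack: [7, 8, 11, 3, 11, 16]


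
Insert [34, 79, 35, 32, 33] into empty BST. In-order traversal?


Insert 34: root
Insert 79: R from 34
Insert 35: R from 34 -> L from 79
Insert 32: L from 34
Insert 33: L from 34 -> R from 32

In-order: [32, 33, 34, 35, 79]


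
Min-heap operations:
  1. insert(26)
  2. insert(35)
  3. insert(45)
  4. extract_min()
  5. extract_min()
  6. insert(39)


insert(26) -> [26]
insert(35) -> [26, 35]
insert(45) -> [26, 35, 45]
extract_min()->26, [35, 45]
extract_min()->35, [45]
insert(39) -> [39, 45]

Final heap: [39, 45]


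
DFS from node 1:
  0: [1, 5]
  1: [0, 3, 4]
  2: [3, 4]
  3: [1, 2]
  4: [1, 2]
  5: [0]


Visit 1, push [4, 3, 0]
Visit 0, push [5]
Visit 5, push []
Visit 3, push [2]
Visit 2, push [4]
Visit 4, push []

DFS order: [1, 0, 5, 3, 2, 4]


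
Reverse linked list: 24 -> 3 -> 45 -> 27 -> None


Step 1: curr=24, set curr.next=prev(None) | reversed so far: 24
Step 2: curr=3, set curr.next=prev(24) | reversed so far: 3 -> 24
Step 3: curr=45, set curr.next=prev(3) | reversed so far: 45 -> 3 -> 24
Step 4: curr=27, set curr.next=prev(45) | reversed so far: 27 -> 45 -> 3 -> 24

27 -> 45 -> 3 -> 24 -> None


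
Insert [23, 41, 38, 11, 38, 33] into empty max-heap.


Insert 23: [23]
Insert 41: [41, 23]
Insert 38: [41, 23, 38]
Insert 11: [41, 23, 38, 11]
Insert 38: [41, 38, 38, 11, 23]
Insert 33: [41, 38, 38, 11, 23, 33]

Final heap: [41, 38, 38, 11, 23, 33]


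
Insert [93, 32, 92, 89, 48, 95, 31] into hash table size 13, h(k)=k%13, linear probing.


Insert 93: h=2 -> slot 2
Insert 32: h=6 -> slot 6
Insert 92: h=1 -> slot 1
Insert 89: h=11 -> slot 11
Insert 48: h=9 -> slot 9
Insert 95: h=4 -> slot 4
Insert 31: h=5 -> slot 5

Table: [None, 92, 93, None, 95, 31, 32, None, None, 48, None, 89, None]


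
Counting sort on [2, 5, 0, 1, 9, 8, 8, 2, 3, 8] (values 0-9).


Input: [2, 5, 0, 1, 9, 8, 8, 2, 3, 8]
Counts: [1, 1, 2, 1, 0, 1, 0, 0, 3, 1]

Sorted: [0, 1, 2, 2, 3, 5, 8, 8, 8, 9]


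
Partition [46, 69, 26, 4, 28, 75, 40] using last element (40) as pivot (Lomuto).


Pivot: 40
  26 <= 40: swap -> [26, 69, 46, 4, 28, 75, 40]
  4 <= 40: swap -> [26, 4, 46, 69, 28, 75, 40]
  28 <= 40: swap -> [26, 4, 28, 69, 46, 75, 40]
Place pivot at 3: [26, 4, 28, 40, 46, 75, 69]

Partitioned: [26, 4, 28, 40, 46, 75, 69]


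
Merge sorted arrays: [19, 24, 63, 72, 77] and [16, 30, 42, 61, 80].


Take 16 from B
Take 19 from A
Take 24 from A
Take 30 from B
Take 42 from B
Take 61 from B
Take 63 from A
Take 72 from A
Take 77 from A

Merged: [16, 19, 24, 30, 42, 61, 63, 72, 77, 80]


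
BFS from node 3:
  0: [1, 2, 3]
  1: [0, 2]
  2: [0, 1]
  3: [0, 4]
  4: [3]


Visit 3, enqueue [0, 4]
Visit 0, enqueue [1, 2]
Visit 4, enqueue []
Visit 1, enqueue []
Visit 2, enqueue []

BFS order: [3, 0, 4, 1, 2]


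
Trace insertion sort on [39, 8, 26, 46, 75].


Initial: [39, 8, 26, 46, 75]
Insert 8: [8, 39, 26, 46, 75]
Insert 26: [8, 26, 39, 46, 75]
Insert 46: [8, 26, 39, 46, 75]
Insert 75: [8, 26, 39, 46, 75]

Sorted: [8, 26, 39, 46, 75]


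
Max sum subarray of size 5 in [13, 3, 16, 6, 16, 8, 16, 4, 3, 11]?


[0:5]: 54
[1:6]: 49
[2:7]: 62
[3:8]: 50
[4:9]: 47
[5:10]: 42

Max: 62 at [2:7]


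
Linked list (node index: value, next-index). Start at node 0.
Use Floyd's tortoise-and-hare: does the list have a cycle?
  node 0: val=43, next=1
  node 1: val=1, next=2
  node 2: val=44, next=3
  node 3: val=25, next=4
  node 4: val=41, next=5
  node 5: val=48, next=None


Floyd's tortoise (slow, +1) and hare (fast, +2):
  init: slow=0, fast=0
  step 1: slow=1, fast=2
  step 2: slow=2, fast=4
  step 3: fast 4->5->None, no cycle

Cycle: no


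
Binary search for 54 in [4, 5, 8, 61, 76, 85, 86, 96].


Step 1: lo=0, hi=7, mid=3, val=61
Step 2: lo=0, hi=2, mid=1, val=5
Step 3: lo=2, hi=2, mid=2, val=8

Not found


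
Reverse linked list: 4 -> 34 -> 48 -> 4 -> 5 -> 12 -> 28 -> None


Step 1: curr=4, set curr.next=prev(None) | reversed so far: 4
Step 2: curr=34, set curr.next=prev(4) | reversed so far: 34 -> 4
Step 3: curr=48, set curr.next=prev(34) | reversed so far: 48 -> 34 -> 4
Step 4: curr=4, set curr.next=prev(48) | reversed so far: 4 -> 48 -> 34 -> 4
Step 5: curr=5, set curr.next=prev(4) | reversed so far: 5 -> 4 -> 48 -> 34 -> 4
Step 6: curr=12, set curr.next=prev(5) | reversed so far: 12 -> 5 -> 4 -> 48 -> 34 -> 4
Step 7: curr=28, set curr.next=prev(12) | reversed so far: 28 -> 12 -> 5 -> 4 -> 48 -> 34 -> 4

28 -> 12 -> 5 -> 4 -> 48 -> 34 -> 4 -> None


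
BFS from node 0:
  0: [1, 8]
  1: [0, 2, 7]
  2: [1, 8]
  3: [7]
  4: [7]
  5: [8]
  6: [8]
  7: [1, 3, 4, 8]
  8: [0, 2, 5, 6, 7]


Visit 0, enqueue [1, 8]
Visit 1, enqueue [2, 7]
Visit 8, enqueue [5, 6]
Visit 2, enqueue []
Visit 7, enqueue [3, 4]
Visit 5, enqueue []
Visit 6, enqueue []
Visit 3, enqueue []
Visit 4, enqueue []

BFS order: [0, 1, 8, 2, 7, 5, 6, 3, 4]


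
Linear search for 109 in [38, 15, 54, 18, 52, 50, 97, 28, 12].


i=0: 38!=109
i=1: 15!=109
i=2: 54!=109
i=3: 18!=109
i=4: 52!=109
i=5: 50!=109
i=6: 97!=109
i=7: 28!=109
i=8: 12!=109

Not found, 9 comps


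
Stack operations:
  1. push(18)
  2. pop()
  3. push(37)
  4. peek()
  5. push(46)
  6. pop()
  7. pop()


push(18) -> [18]
pop()->18, []
push(37) -> [37]
peek()->37
push(46) -> [37, 46]
pop()->46, [37]
pop()->37, []

Final stack: []


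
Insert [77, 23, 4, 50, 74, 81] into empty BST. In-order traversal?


Insert 77: root
Insert 23: L from 77
Insert 4: L from 77 -> L from 23
Insert 50: L from 77 -> R from 23
Insert 74: L from 77 -> R from 23 -> R from 50
Insert 81: R from 77

In-order: [4, 23, 50, 74, 77, 81]


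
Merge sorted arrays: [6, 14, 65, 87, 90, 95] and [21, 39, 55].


Take 6 from A
Take 14 from A
Take 21 from B
Take 39 from B
Take 55 from B

Merged: [6, 14, 21, 39, 55, 65, 87, 90, 95]


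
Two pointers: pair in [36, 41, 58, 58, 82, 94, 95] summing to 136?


lo=0(36)+hi=6(95)=131
lo=1(41)+hi=6(95)=136

Yes: 41+95=136


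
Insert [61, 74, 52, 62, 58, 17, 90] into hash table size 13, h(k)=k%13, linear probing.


Insert 61: h=9 -> slot 9
Insert 74: h=9, 1 probes -> slot 10
Insert 52: h=0 -> slot 0
Insert 62: h=10, 1 probes -> slot 11
Insert 58: h=6 -> slot 6
Insert 17: h=4 -> slot 4
Insert 90: h=12 -> slot 12

Table: [52, None, None, None, 17, None, 58, None, None, 61, 74, 62, 90]


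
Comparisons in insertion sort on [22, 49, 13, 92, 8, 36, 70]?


Algorithm: insertion sort
Input: [22, 49, 13, 92, 8, 36, 70]
Sorted: [8, 13, 22, 36, 49, 70, 92]

13


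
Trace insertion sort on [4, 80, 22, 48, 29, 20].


Initial: [4, 80, 22, 48, 29, 20]
Insert 80: [4, 80, 22, 48, 29, 20]
Insert 22: [4, 22, 80, 48, 29, 20]
Insert 48: [4, 22, 48, 80, 29, 20]
Insert 29: [4, 22, 29, 48, 80, 20]
Insert 20: [4, 20, 22, 29, 48, 80]

Sorted: [4, 20, 22, 29, 48, 80]


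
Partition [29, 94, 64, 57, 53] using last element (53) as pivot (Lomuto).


Pivot: 53
  29 <= 53: advance i (no swap)
Place pivot at 1: [29, 53, 64, 57, 94]

Partitioned: [29, 53, 64, 57, 94]


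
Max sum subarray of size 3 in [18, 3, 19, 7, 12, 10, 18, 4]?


[0:3]: 40
[1:4]: 29
[2:5]: 38
[3:6]: 29
[4:7]: 40
[5:8]: 32

Max: 40 at [0:3]


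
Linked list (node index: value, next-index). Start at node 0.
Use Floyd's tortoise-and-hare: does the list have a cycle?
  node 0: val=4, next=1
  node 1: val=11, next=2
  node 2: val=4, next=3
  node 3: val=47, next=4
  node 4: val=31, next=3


Floyd's tortoise (slow, +1) and hare (fast, +2):
  init: slow=0, fast=0
  step 1: slow=1, fast=2
  step 2: slow=2, fast=4
  step 3: slow=3, fast=4
  step 4: slow=4, fast=4
  slow == fast at node 4: cycle detected

Cycle: yes


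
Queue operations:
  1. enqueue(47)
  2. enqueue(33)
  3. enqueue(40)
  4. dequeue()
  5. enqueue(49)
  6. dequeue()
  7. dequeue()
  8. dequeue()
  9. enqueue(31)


enqueue(47) -> [47]
enqueue(33) -> [47, 33]
enqueue(40) -> [47, 33, 40]
dequeue()->47, [33, 40]
enqueue(49) -> [33, 40, 49]
dequeue()->33, [40, 49]
dequeue()->40, [49]
dequeue()->49, []
enqueue(31) -> [31]

Final queue: [31]


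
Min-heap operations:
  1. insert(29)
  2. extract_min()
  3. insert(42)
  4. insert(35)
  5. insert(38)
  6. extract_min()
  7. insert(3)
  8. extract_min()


insert(29) -> [29]
extract_min()->29, []
insert(42) -> [42]
insert(35) -> [35, 42]
insert(38) -> [35, 42, 38]
extract_min()->35, [38, 42]
insert(3) -> [3, 42, 38]
extract_min()->3, [38, 42]

Final heap: [38, 42]


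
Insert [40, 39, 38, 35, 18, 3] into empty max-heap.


Insert 40: [40]
Insert 39: [40, 39]
Insert 38: [40, 39, 38]
Insert 35: [40, 39, 38, 35]
Insert 18: [40, 39, 38, 35, 18]
Insert 3: [40, 39, 38, 35, 18, 3]

Final heap: [40, 39, 38, 35, 18, 3]


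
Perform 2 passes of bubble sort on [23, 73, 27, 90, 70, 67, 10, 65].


Initial: [23, 73, 27, 90, 70, 67, 10, 65]
Pass 1: [23, 27, 73, 70, 67, 10, 65, 90] (5 swaps)
Pass 2: [23, 27, 70, 67, 10, 65, 73, 90] (4 swaps)

After 2 passes: [23, 27, 70, 67, 10, 65, 73, 90]


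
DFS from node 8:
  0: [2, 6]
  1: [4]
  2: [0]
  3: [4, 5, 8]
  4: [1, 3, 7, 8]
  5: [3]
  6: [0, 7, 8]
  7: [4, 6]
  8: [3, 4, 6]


Visit 8, push [6, 4, 3]
Visit 3, push [5, 4]
Visit 4, push [7, 1]
Visit 1, push []
Visit 7, push [6]
Visit 6, push [0]
Visit 0, push [2]
Visit 2, push []
Visit 5, push []

DFS order: [8, 3, 4, 1, 7, 6, 0, 2, 5]


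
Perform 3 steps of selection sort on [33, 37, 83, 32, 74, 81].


Initial: [33, 37, 83, 32, 74, 81]
Step 1: min=32 at 3
  Swap: [32, 37, 83, 33, 74, 81]
Step 2: min=33 at 3
  Swap: [32, 33, 83, 37, 74, 81]
Step 3: min=37 at 3
  Swap: [32, 33, 37, 83, 74, 81]

After 3 steps: [32, 33, 37, 83, 74, 81]


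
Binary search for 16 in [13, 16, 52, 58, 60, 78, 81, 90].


Step 1: lo=0, hi=7, mid=3, val=58
Step 2: lo=0, hi=2, mid=1, val=16

Found at index 1


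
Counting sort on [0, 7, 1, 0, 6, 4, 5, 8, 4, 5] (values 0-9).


Input: [0, 7, 1, 0, 6, 4, 5, 8, 4, 5]
Counts: [2, 1, 0, 0, 2, 2, 1, 1, 1, 0]

Sorted: [0, 0, 1, 4, 4, 5, 5, 6, 7, 8]


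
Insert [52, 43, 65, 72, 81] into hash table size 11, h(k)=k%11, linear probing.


Insert 52: h=8 -> slot 8
Insert 43: h=10 -> slot 10
Insert 65: h=10, 1 probes -> slot 0
Insert 72: h=6 -> slot 6
Insert 81: h=4 -> slot 4

Table: [65, None, None, None, 81, None, 72, None, 52, None, 43]


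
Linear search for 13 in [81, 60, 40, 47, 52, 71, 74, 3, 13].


i=0: 81!=13
i=1: 60!=13
i=2: 40!=13
i=3: 47!=13
i=4: 52!=13
i=5: 71!=13
i=6: 74!=13
i=7: 3!=13
i=8: 13==13 found!

Found at 8, 9 comps


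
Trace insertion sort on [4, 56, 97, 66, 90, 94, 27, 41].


Initial: [4, 56, 97, 66, 90, 94, 27, 41]
Insert 56: [4, 56, 97, 66, 90, 94, 27, 41]
Insert 97: [4, 56, 97, 66, 90, 94, 27, 41]
Insert 66: [4, 56, 66, 97, 90, 94, 27, 41]
Insert 90: [4, 56, 66, 90, 97, 94, 27, 41]
Insert 94: [4, 56, 66, 90, 94, 97, 27, 41]
Insert 27: [4, 27, 56, 66, 90, 94, 97, 41]
Insert 41: [4, 27, 41, 56, 66, 90, 94, 97]

Sorted: [4, 27, 41, 56, 66, 90, 94, 97]


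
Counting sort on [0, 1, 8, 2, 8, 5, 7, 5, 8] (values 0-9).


Input: [0, 1, 8, 2, 8, 5, 7, 5, 8]
Counts: [1, 1, 1, 0, 0, 2, 0, 1, 3, 0]

Sorted: [0, 1, 2, 5, 5, 7, 8, 8, 8]


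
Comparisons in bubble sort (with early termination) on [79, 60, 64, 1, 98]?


Algorithm: bubble sort (with early termination)
Input: [79, 60, 64, 1, 98]
Sorted: [1, 60, 64, 79, 98]

10


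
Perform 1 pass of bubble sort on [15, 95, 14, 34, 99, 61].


Initial: [15, 95, 14, 34, 99, 61]
Pass 1: [15, 14, 34, 95, 61, 99] (3 swaps)

After 1 pass: [15, 14, 34, 95, 61, 99]


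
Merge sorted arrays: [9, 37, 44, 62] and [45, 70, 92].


Take 9 from A
Take 37 from A
Take 44 from A
Take 45 from B
Take 62 from A

Merged: [9, 37, 44, 45, 62, 70, 92]


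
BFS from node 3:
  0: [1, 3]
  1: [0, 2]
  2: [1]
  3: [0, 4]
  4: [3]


Visit 3, enqueue [0, 4]
Visit 0, enqueue [1]
Visit 4, enqueue []
Visit 1, enqueue [2]
Visit 2, enqueue []

BFS order: [3, 0, 4, 1, 2]


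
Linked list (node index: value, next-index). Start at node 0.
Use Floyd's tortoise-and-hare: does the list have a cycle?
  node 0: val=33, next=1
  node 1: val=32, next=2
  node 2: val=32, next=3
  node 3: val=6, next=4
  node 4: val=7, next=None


Floyd's tortoise (slow, +1) and hare (fast, +2):
  init: slow=0, fast=0
  step 1: slow=1, fast=2
  step 2: slow=2, fast=4
  step 3: fast -> None, no cycle

Cycle: no


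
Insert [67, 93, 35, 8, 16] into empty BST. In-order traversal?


Insert 67: root
Insert 93: R from 67
Insert 35: L from 67
Insert 8: L from 67 -> L from 35
Insert 16: L from 67 -> L from 35 -> R from 8

In-order: [8, 16, 35, 67, 93]


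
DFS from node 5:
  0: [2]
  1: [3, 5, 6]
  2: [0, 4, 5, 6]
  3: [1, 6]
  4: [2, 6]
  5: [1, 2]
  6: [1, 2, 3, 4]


Visit 5, push [2, 1]
Visit 1, push [6, 3]
Visit 3, push [6]
Visit 6, push [4, 2]
Visit 2, push [4, 0]
Visit 0, push []
Visit 4, push []

DFS order: [5, 1, 3, 6, 2, 0, 4]


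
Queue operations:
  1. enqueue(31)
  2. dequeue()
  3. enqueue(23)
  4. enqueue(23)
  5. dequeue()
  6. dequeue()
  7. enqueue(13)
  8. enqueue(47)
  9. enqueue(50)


enqueue(31) -> [31]
dequeue()->31, []
enqueue(23) -> [23]
enqueue(23) -> [23, 23]
dequeue()->23, [23]
dequeue()->23, []
enqueue(13) -> [13]
enqueue(47) -> [13, 47]
enqueue(50) -> [13, 47, 50]

Final queue: [13, 47, 50]


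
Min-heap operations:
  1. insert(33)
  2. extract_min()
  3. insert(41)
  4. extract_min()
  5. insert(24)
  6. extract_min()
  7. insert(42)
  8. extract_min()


insert(33) -> [33]
extract_min()->33, []
insert(41) -> [41]
extract_min()->41, []
insert(24) -> [24]
extract_min()->24, []
insert(42) -> [42]
extract_min()->42, []

Final heap: []


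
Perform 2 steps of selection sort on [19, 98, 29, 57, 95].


Initial: [19, 98, 29, 57, 95]
Step 1: min=19 at 0
  Swap: [19, 98, 29, 57, 95]
Step 2: min=29 at 2
  Swap: [19, 29, 98, 57, 95]

After 2 steps: [19, 29, 98, 57, 95]


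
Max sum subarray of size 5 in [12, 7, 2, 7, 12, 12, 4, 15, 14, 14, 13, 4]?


[0:5]: 40
[1:6]: 40
[2:7]: 37
[3:8]: 50
[4:9]: 57
[5:10]: 59
[6:11]: 60
[7:12]: 60

Max: 60 at [6:11]


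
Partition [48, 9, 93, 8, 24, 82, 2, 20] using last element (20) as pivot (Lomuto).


Pivot: 20
  9 <= 20: swap -> [9, 48, 93, 8, 24, 82, 2, 20]
  8 <= 20: swap -> [9, 8, 93, 48, 24, 82, 2, 20]
  2 <= 20: swap -> [9, 8, 2, 48, 24, 82, 93, 20]
Place pivot at 3: [9, 8, 2, 20, 24, 82, 93, 48]

Partitioned: [9, 8, 2, 20, 24, 82, 93, 48]


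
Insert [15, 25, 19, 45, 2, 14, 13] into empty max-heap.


Insert 15: [15]
Insert 25: [25, 15]
Insert 19: [25, 15, 19]
Insert 45: [45, 25, 19, 15]
Insert 2: [45, 25, 19, 15, 2]
Insert 14: [45, 25, 19, 15, 2, 14]
Insert 13: [45, 25, 19, 15, 2, 14, 13]

Final heap: [45, 25, 19, 15, 2, 14, 13]


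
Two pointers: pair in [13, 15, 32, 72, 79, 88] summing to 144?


lo=0(13)+hi=5(88)=101
lo=1(15)+hi=5(88)=103
lo=2(32)+hi=5(88)=120
lo=3(72)+hi=5(88)=160
lo=3(72)+hi=4(79)=151

No pair found


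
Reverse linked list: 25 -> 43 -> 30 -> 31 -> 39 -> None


Step 1: curr=25, set curr.next=prev(None) | reversed so far: 25
Step 2: curr=43, set curr.next=prev(25) | reversed so far: 43 -> 25
Step 3: curr=30, set curr.next=prev(43) | reversed so far: 30 -> 43 -> 25
Step 4: curr=31, set curr.next=prev(30) | reversed so far: 31 -> 30 -> 43 -> 25
Step 5: curr=39, set curr.next=prev(31) | reversed so far: 39 -> 31 -> 30 -> 43 -> 25

39 -> 31 -> 30 -> 43 -> 25 -> None


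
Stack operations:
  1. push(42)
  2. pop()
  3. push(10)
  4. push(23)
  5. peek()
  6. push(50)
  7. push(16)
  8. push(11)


push(42) -> [42]
pop()->42, []
push(10) -> [10]
push(23) -> [10, 23]
peek()->23
push(50) -> [10, 23, 50]
push(16) -> [10, 23, 50, 16]
push(11) -> [10, 23, 50, 16, 11]

Final stack: [10, 23, 50, 16, 11]


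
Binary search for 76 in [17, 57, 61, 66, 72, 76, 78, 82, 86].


Step 1: lo=0, hi=8, mid=4, val=72
Step 2: lo=5, hi=8, mid=6, val=78
Step 3: lo=5, hi=5, mid=5, val=76

Found at index 5


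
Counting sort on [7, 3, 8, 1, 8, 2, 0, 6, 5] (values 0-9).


Input: [7, 3, 8, 1, 8, 2, 0, 6, 5]
Counts: [1, 1, 1, 1, 0, 1, 1, 1, 2, 0]

Sorted: [0, 1, 2, 3, 5, 6, 7, 8, 8]


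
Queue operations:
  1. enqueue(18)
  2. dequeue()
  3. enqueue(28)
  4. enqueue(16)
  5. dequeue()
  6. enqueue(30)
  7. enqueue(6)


enqueue(18) -> [18]
dequeue()->18, []
enqueue(28) -> [28]
enqueue(16) -> [28, 16]
dequeue()->28, [16]
enqueue(30) -> [16, 30]
enqueue(6) -> [16, 30, 6]

Final queue: [16, 30, 6]


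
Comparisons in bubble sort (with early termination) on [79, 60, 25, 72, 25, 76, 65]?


Algorithm: bubble sort (with early termination)
Input: [79, 60, 25, 72, 25, 76, 65]
Sorted: [25, 25, 60, 65, 72, 76, 79]

18


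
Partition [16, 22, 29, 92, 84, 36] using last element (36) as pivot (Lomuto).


Pivot: 36
  16 <= 36: advance i (no swap)
  22 <= 36: advance i (no swap)
  29 <= 36: advance i (no swap)
Place pivot at 3: [16, 22, 29, 36, 84, 92]

Partitioned: [16, 22, 29, 36, 84, 92]


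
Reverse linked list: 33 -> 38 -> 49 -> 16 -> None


Step 1: curr=33, set curr.next=prev(None) | reversed so far: 33
Step 2: curr=38, set curr.next=prev(33) | reversed so far: 38 -> 33
Step 3: curr=49, set curr.next=prev(38) | reversed so far: 49 -> 38 -> 33
Step 4: curr=16, set curr.next=prev(49) | reversed so far: 16 -> 49 -> 38 -> 33

16 -> 49 -> 38 -> 33 -> None


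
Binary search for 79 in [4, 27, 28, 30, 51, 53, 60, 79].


Step 1: lo=0, hi=7, mid=3, val=30
Step 2: lo=4, hi=7, mid=5, val=53
Step 3: lo=6, hi=7, mid=6, val=60
Step 4: lo=7, hi=7, mid=7, val=79

Found at index 7


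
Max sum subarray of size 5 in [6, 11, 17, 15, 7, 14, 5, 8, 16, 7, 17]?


[0:5]: 56
[1:6]: 64
[2:7]: 58
[3:8]: 49
[4:9]: 50
[5:10]: 50
[6:11]: 53

Max: 64 at [1:6]


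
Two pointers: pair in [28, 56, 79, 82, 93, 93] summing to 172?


lo=0(28)+hi=5(93)=121
lo=1(56)+hi=5(93)=149
lo=2(79)+hi=5(93)=172

Yes: 79+93=172


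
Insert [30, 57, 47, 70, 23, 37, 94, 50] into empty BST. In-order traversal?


Insert 30: root
Insert 57: R from 30
Insert 47: R from 30 -> L from 57
Insert 70: R from 30 -> R from 57
Insert 23: L from 30
Insert 37: R from 30 -> L from 57 -> L from 47
Insert 94: R from 30 -> R from 57 -> R from 70
Insert 50: R from 30 -> L from 57 -> R from 47

In-order: [23, 30, 37, 47, 50, 57, 70, 94]


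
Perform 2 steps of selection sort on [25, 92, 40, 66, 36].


Initial: [25, 92, 40, 66, 36]
Step 1: min=25 at 0
  Swap: [25, 92, 40, 66, 36]
Step 2: min=36 at 4
  Swap: [25, 36, 40, 66, 92]

After 2 steps: [25, 36, 40, 66, 92]


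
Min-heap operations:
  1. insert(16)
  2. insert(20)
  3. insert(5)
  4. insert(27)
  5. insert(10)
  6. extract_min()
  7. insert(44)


insert(16) -> [16]
insert(20) -> [16, 20]
insert(5) -> [5, 20, 16]
insert(27) -> [5, 20, 16, 27]
insert(10) -> [5, 10, 16, 27, 20]
extract_min()->5, [10, 20, 16, 27]
insert(44) -> [10, 20, 16, 27, 44]

Final heap: [10, 20, 16, 27, 44]


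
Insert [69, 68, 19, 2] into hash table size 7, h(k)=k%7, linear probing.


Insert 69: h=6 -> slot 6
Insert 68: h=5 -> slot 5
Insert 19: h=5, 2 probes -> slot 0
Insert 2: h=2 -> slot 2

Table: [19, None, 2, None, None, 68, 69]


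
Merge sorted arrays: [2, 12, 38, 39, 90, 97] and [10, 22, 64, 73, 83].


Take 2 from A
Take 10 from B
Take 12 from A
Take 22 from B
Take 38 from A
Take 39 from A
Take 64 from B
Take 73 from B
Take 83 from B

Merged: [2, 10, 12, 22, 38, 39, 64, 73, 83, 90, 97]


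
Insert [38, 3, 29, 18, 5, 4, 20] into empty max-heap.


Insert 38: [38]
Insert 3: [38, 3]
Insert 29: [38, 3, 29]
Insert 18: [38, 18, 29, 3]
Insert 5: [38, 18, 29, 3, 5]
Insert 4: [38, 18, 29, 3, 5, 4]
Insert 20: [38, 18, 29, 3, 5, 4, 20]

Final heap: [38, 18, 29, 3, 5, 4, 20]


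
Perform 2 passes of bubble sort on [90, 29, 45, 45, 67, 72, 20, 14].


Initial: [90, 29, 45, 45, 67, 72, 20, 14]
Pass 1: [29, 45, 45, 67, 72, 20, 14, 90] (7 swaps)
Pass 2: [29, 45, 45, 67, 20, 14, 72, 90] (2 swaps)

After 2 passes: [29, 45, 45, 67, 20, 14, 72, 90]


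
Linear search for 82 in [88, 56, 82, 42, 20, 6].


i=0: 88!=82
i=1: 56!=82
i=2: 82==82 found!

Found at 2, 3 comps


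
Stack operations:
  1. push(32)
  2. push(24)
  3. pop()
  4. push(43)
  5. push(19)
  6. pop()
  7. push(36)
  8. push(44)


push(32) -> [32]
push(24) -> [32, 24]
pop()->24, [32]
push(43) -> [32, 43]
push(19) -> [32, 43, 19]
pop()->19, [32, 43]
push(36) -> [32, 43, 36]
push(44) -> [32, 43, 36, 44]

Final stack: [32, 43, 36, 44]


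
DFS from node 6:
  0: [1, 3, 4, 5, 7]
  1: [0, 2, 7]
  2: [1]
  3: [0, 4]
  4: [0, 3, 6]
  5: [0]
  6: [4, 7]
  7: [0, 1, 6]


Visit 6, push [7, 4]
Visit 4, push [3, 0]
Visit 0, push [7, 5, 3, 1]
Visit 1, push [7, 2]
Visit 2, push []
Visit 7, push []
Visit 3, push []
Visit 5, push []

DFS order: [6, 4, 0, 1, 2, 7, 3, 5]


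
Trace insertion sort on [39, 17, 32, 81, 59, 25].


Initial: [39, 17, 32, 81, 59, 25]
Insert 17: [17, 39, 32, 81, 59, 25]
Insert 32: [17, 32, 39, 81, 59, 25]
Insert 81: [17, 32, 39, 81, 59, 25]
Insert 59: [17, 32, 39, 59, 81, 25]
Insert 25: [17, 25, 32, 39, 59, 81]

Sorted: [17, 25, 32, 39, 59, 81]


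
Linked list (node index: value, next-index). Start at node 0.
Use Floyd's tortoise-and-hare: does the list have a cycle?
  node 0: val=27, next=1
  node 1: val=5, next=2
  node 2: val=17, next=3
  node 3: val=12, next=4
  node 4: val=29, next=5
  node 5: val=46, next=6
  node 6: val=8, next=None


Floyd's tortoise (slow, +1) and hare (fast, +2):
  init: slow=0, fast=0
  step 1: slow=1, fast=2
  step 2: slow=2, fast=4
  step 3: slow=3, fast=6
  step 4: fast -> None, no cycle

Cycle: no


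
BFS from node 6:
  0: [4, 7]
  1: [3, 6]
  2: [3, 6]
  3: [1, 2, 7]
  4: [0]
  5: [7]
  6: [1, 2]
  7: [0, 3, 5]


Visit 6, enqueue [1, 2]
Visit 1, enqueue [3]
Visit 2, enqueue []
Visit 3, enqueue [7]
Visit 7, enqueue [0, 5]
Visit 0, enqueue [4]
Visit 5, enqueue []
Visit 4, enqueue []

BFS order: [6, 1, 2, 3, 7, 0, 5, 4]


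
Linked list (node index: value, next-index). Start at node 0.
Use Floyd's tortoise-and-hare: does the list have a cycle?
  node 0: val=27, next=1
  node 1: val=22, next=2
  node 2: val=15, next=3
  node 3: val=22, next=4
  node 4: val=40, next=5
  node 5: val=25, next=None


Floyd's tortoise (slow, +1) and hare (fast, +2):
  init: slow=0, fast=0
  step 1: slow=1, fast=2
  step 2: slow=2, fast=4
  step 3: fast 4->5->None, no cycle

Cycle: no
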